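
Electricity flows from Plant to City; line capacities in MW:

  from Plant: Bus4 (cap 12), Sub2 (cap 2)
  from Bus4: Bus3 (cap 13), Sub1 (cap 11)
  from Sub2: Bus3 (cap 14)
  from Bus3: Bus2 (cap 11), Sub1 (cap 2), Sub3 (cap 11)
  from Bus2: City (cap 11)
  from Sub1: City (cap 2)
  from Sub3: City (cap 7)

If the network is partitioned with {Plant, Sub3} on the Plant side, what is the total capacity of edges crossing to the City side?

21

Edges leaving {Plant, Sub3}: Plant→Bus4 (12), Plant→Sub2 (2), Sub3→City (7).
Cut capacity = 12 + 2 + 7 = 21.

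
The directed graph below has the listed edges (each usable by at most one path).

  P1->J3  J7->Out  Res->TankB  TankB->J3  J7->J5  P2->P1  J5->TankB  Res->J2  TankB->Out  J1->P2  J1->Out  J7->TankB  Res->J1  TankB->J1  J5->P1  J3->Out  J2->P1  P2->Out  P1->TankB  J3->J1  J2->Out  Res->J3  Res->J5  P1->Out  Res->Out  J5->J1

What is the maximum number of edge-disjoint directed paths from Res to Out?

Assign every edge capacity 1; by Menger, the answer equals the max flow.
Path Res→Out (+1); total 1.
Path Res→J1→Out (+1); total 2.
Path Res→TankB→Out (+1); total 3.
Path Res→J3→Out (+1); total 4.
Path Res→J2→Out (+1); total 5.
Path Res→J5→P1→Out (+1); total 6.
No residual Res→Out path; max flow = 6.
Certifying cut of size 6: {Res→J1, Res→J2, Res→J3, Res→J5, Res→Out, Res→TankB}.

6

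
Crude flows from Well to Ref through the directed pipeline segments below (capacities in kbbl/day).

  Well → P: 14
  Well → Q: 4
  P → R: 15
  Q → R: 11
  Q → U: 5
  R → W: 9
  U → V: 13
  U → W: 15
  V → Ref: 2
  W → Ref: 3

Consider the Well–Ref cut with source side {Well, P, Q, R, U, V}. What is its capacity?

26

Edges leaving {Well, P, Q, R, U, V}: R→W (9), U→W (15), V→Ref (2).
Cut capacity = 9 + 15 + 2 = 26.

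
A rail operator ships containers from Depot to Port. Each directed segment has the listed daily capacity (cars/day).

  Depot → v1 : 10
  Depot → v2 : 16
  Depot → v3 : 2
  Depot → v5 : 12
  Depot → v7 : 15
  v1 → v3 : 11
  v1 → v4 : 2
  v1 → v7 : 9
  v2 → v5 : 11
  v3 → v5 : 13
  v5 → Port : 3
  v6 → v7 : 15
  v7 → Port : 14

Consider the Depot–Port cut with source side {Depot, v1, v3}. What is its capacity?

Edges leaving {Depot, v1, v3}: Depot→v2 (16), Depot→v5 (12), Depot→v7 (15), v1→v4 (2), v1→v7 (9), v3→v5 (13).
Cut capacity = 16 + 12 + 15 + 2 + 9 + 13 = 67.

67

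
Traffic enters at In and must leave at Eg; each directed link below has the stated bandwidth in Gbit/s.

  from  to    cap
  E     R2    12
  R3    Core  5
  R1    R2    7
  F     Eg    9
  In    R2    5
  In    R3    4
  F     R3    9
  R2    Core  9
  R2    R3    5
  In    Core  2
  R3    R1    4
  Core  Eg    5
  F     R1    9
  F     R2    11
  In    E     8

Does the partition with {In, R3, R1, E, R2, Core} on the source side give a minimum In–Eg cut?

Given cut capacity: 5 = 5.
Augment In→Core→Eg: bottleneck 2, flow now 2.
Augment In→R3→Core→Eg: bottleneck 3, flow now 5.
No augmenting path remains; maximum flow = 5.
Cut capacity 5 equals the max flow, so it is a minimum cut.

Yes — it is a minimum cut (capacity 5).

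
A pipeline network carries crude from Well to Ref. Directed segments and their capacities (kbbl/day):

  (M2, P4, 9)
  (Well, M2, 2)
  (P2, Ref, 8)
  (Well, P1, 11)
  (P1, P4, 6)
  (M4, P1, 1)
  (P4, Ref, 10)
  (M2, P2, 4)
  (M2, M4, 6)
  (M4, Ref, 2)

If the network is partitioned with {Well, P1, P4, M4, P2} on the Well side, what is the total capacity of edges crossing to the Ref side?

22

Edges leaving {Well, P1, P4, M4, P2}: Well→M2 (2), P4→Ref (10), M4→Ref (2), P2→Ref (8).
Cut capacity = 2 + 10 + 2 + 8 = 22.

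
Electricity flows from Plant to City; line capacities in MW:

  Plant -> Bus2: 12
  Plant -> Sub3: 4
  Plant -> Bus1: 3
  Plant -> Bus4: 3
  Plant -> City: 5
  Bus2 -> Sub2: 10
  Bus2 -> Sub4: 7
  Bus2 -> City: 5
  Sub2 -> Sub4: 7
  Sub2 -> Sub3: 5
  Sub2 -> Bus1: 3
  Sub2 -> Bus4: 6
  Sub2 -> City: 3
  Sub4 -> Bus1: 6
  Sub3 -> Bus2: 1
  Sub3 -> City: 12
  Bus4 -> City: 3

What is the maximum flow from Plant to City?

24

Augment Plant→City: bottleneck 5, flow now 5.
Augment Plant→Bus2→City: bottleneck 5, flow now 10.
Augment Plant→Sub3→City: bottleneck 4, flow now 14.
Augment Plant→Bus4→City: bottleneck 3, flow now 17.
Augment Plant→Bus2→Sub2→City: bottleneck 3, flow now 20.
Augment Plant→Bus2→Sub2→Sub3→City: bottleneck 4, flow now 24.
No augmenting path remains; maximum flow = 24.
In the residual graph, reachable from Plant: {Plant, Bus1}.
Min-cut edges: Plant→Bus2 (12), Plant→Sub3 (4), Plant→Bus4 (3), Plant→City (5); capacity 12 + 4 + 3 + 5 = 24.
This cut is saturated, so no flow can exceed 24.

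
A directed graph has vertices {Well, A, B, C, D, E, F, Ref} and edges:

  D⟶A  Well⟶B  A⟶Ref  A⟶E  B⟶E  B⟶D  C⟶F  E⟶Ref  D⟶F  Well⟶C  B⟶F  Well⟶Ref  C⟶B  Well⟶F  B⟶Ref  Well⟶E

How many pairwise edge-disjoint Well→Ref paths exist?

4

Assign every edge capacity 1; by Menger, the answer equals the max flow.
Path Well→Ref (+1); total 1.
Path Well→B→Ref (+1); total 2.
Path Well→E→Ref (+1); total 3.
Path Well→C→B→D→A→Ref (+1); total 4.
No residual Well→Ref path; max flow = 4.
Certifying cut of size 4: {Well→B, Well→C, Well→E, Well→Ref}.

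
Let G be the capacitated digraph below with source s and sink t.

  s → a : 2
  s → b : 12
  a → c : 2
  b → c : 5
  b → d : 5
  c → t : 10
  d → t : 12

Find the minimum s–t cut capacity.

Augment s→a→c→t: bottleneck 2, flow now 2.
Augment s→b→c→t: bottleneck 5, flow now 7.
Augment s→b→d→t: bottleneck 5, flow now 12.
No augmenting path remains; maximum flow = 12.
By max-flow min-cut, the minimum cut capacity equals the max flow.
In the residual graph, reachable from s: {s, b}.
Min-cut edges: s→a (2), b→c (5), b→d (5); capacity 2 + 5 + 5 = 12.

12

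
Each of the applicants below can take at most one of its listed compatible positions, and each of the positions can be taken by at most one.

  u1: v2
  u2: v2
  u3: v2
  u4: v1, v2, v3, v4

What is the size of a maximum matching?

2

Unit-capacity flow: source→left, listed edges, right→sink; max matching = max flow.
Augmenting path u1→v2 (+1); matched 1.
Augmenting path u4→v1 (+1); matched 2.
No augmenting path remains; maximum matching = 2.
König certificate: {u4, v2} is a vertex cover of size 2 (every listed pair touches it), so no matching can be larger.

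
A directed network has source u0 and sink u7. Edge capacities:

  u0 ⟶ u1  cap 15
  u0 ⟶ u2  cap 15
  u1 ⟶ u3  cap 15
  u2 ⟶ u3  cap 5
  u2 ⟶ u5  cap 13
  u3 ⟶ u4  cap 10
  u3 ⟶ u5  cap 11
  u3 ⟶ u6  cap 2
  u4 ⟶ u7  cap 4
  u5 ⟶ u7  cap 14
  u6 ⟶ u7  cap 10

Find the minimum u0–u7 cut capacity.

Augment u0→u2→u5→u7: bottleneck 13, flow now 13.
Augment u0→u1→u3→u4→u7: bottleneck 4, flow now 17.
Augment u0→u1→u3→u5→u7: bottleneck 1, flow now 18.
Augment u0→u1→u3→u6→u7: bottleneck 2, flow now 20.
No augmenting path remains; maximum flow = 20.
By max-flow min-cut, the minimum cut capacity equals the max flow.
In the residual graph, reachable from u0: {u0, u1, u2, u3, u4, u5}.
Min-cut edges: u3→u6 (2), u4→u7 (4), u5→u7 (14); capacity 2 + 4 + 14 = 20.

20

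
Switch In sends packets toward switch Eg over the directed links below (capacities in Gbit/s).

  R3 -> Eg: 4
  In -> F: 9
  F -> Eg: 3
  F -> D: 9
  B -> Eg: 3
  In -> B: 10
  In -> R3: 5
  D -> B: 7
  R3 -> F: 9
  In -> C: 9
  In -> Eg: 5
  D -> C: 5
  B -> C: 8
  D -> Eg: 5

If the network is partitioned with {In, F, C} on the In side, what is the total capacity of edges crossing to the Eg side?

32

Edges leaving {In, F, C}: In→R3 (5), In→B (10), In→Eg (5), F→D (9), F→Eg (3).
Cut capacity = 5 + 10 + 5 + 9 + 3 = 32.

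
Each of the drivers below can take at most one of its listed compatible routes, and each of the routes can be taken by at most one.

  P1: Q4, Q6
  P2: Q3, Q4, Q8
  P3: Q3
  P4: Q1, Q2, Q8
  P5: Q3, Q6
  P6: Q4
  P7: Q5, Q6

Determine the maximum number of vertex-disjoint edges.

Unit-capacity flow: source→left, listed edges, right→sink; max matching = max flow.
Augmenting path P1→Q4 (+1); matched 1.
Augmenting path P2→Q3 (+1); matched 2.
Augmenting path P4→Q1 (+1); matched 3.
Augmenting path P5→Q6 (+1); matched 4.
Augmenting path P7→Q5 (+1); matched 5.
Augmenting path P3→Q3→P2→Q8 (+1); matched 6.
No augmenting path remains; maximum matching = 6.
König certificate: {P2, P4, P7, Q3, Q4, Q6} is a vertex cover of size 6 (every listed pair touches it), so no matching can be larger.

6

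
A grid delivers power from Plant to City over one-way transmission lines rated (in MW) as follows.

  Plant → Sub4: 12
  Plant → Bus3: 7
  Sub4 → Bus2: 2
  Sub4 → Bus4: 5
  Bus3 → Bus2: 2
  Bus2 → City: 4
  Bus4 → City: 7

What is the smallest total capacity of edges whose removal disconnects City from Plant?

9

Augment Plant→Sub4→Bus2→City: bottleneck 2, flow now 2.
Augment Plant→Sub4→Bus4→City: bottleneck 5, flow now 7.
Augment Plant→Bus3→Bus2→City: bottleneck 2, flow now 9.
No augmenting path remains; maximum flow = 9.
By max-flow min-cut, the minimum cut capacity equals the max flow.
In the residual graph, reachable from Plant: {Plant, Sub4, Bus3}.
Min-cut edges: Sub4→Bus2 (2), Sub4→Bus4 (5), Bus3→Bus2 (2); capacity 2 + 5 + 2 = 9.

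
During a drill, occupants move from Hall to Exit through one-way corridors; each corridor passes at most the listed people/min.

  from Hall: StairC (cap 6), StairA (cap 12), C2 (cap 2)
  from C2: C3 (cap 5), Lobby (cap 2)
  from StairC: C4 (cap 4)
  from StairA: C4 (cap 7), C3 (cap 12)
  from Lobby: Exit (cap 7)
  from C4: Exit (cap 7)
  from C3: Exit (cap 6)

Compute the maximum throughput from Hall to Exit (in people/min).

Augment Hall→C2→Lobby→Exit: bottleneck 2, flow now 2.
Augment Hall→StairC→C4→Exit: bottleneck 4, flow now 6.
Augment Hall→StairA→C4→Exit: bottleneck 3, flow now 9.
Augment Hall→StairA→C3→Exit: bottleneck 6, flow now 15.
No augmenting path remains; maximum flow = 15.
In the residual graph, reachable from Hall: {Hall, StairC, StairA, C4, C3}.
Min-cut edges: Hall→C2 (2), C4→Exit (7), C3→Exit (6); capacity 2 + 7 + 6 = 15.
This cut is saturated, so no flow can exceed 15.

15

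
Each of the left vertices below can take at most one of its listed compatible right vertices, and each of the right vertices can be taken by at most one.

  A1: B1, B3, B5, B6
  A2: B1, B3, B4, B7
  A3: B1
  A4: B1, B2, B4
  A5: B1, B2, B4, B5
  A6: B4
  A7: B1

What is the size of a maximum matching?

6

Unit-capacity flow: source→left, listed edges, right→sink; max matching = max flow.
Augmenting path A1→B1 (+1); matched 1.
Augmenting path A2→B3 (+1); matched 2.
Augmenting path A4→B2 (+1); matched 3.
Augmenting path A5→B4 (+1); matched 4.
Augmenting path A3→B1→A1→B5 (+1); matched 5.
Augmenting path A6→B4→A5→B5→A1→B6 (+1); matched 6.
No augmenting path remains; maximum matching = 6.
König certificate: {A1, A2, A4, A5, A6, B1} is a vertex cover of size 6 (every listed pair touches it), so no matching can be larger.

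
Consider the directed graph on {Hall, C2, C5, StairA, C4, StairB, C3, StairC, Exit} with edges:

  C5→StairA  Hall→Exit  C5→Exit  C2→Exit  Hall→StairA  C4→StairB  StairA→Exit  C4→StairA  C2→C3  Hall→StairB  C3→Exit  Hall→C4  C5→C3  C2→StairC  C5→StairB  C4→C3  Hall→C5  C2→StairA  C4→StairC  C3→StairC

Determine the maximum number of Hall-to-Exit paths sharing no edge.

4

Assign every edge capacity 1; by Menger, the answer equals the max flow.
Path Hall→Exit (+1); total 1.
Path Hall→C5→Exit (+1); total 2.
Path Hall→StairA→Exit (+1); total 3.
Path Hall→C4→C3→Exit (+1); total 4.
No residual Hall→Exit path; max flow = 4.
Certifying cut of size 4: {Hall→C4, Hall→C5, Hall→Exit, Hall→StairA}.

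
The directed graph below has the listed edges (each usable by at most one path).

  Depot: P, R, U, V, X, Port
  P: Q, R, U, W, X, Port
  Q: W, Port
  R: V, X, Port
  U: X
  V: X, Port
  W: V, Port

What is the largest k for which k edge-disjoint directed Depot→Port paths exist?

Assign every edge capacity 1; by Menger, the answer equals the max flow.
Path Depot→Port (+1); total 1.
Path Depot→P→Port (+1); total 2.
Path Depot→R→Port (+1); total 3.
Path Depot→V→Port (+1); total 4.
No residual Depot→Port path; max flow = 4.
Certifying cut of size 4: {Depot→P, Depot→Port, Depot→R, Depot→V}.

4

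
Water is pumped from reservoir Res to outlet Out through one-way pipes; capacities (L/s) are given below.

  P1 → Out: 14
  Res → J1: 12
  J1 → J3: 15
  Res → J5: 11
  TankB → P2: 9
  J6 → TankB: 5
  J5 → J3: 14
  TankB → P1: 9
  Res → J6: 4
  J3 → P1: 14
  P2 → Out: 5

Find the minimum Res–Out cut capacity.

Augment Res→J1→J3→P1→Out: bottleneck 12, flow now 12.
Augment Res→J6→TankB→P1→Out: bottleneck 2, flow now 14.
Augment Res→J6→TankB→P2→Out: bottleneck 2, flow now 16.
Augment Res→J5→J3→P1→TankB→P2→Out: bottleneck 2, flow now 18. (uses reverse residual edge)
No augmenting path remains; maximum flow = 18.
By max-flow min-cut, the minimum cut capacity equals the max flow.
In the residual graph, reachable from Res: {Res, J1, J5, J3}.
Min-cut edges: Res→J6 (4), J3→P1 (14); capacity 4 + 14 = 18.

18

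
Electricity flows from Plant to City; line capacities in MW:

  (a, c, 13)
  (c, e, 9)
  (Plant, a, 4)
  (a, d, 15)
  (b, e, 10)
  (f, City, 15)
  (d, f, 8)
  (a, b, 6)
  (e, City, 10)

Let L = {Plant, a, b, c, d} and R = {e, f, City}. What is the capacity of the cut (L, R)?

27

Edges leaving {Plant, a, b, c, d}: b→e (10), c→e (9), d→f (8).
Cut capacity = 10 + 9 + 8 = 27.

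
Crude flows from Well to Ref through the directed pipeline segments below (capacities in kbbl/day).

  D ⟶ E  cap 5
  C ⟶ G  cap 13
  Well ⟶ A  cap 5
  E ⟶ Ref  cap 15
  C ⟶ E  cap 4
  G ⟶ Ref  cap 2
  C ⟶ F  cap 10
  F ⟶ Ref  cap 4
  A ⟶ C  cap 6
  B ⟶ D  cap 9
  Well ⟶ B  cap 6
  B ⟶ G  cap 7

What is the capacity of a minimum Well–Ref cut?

Augment Well→B→G→Ref: bottleneck 2, flow now 2.
Augment Well→A→C→E→Ref: bottleneck 4, flow now 6.
Augment Well→A→C→F→Ref: bottleneck 1, flow now 7.
Augment Well→B→D→E→Ref: bottleneck 4, flow now 11.
No augmenting path remains; maximum flow = 11.
By max-flow min-cut, the minimum cut capacity equals the max flow.
In the residual graph, reachable from Well: {Well}.
Min-cut edges: Well→A (5), Well→B (6); capacity 5 + 6 = 11.

11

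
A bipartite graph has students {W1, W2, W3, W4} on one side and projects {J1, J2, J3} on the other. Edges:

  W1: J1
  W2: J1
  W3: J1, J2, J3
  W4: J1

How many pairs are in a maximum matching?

Unit-capacity flow: source→left, listed edges, right→sink; max matching = max flow.
Augmenting path W1→J1 (+1); matched 1.
Augmenting path W3→J2 (+1); matched 2.
No augmenting path remains; maximum matching = 2.
König certificate: {W3, J1} is a vertex cover of size 2 (every listed pair touches it), so no matching can be larger.

2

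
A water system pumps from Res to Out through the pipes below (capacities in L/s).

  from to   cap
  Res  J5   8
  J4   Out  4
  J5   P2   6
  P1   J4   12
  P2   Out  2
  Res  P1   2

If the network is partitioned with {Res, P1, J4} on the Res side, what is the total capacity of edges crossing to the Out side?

Edges leaving {Res, P1, J4}: Res→J5 (8), J4→Out (4).
Cut capacity = 8 + 4 = 12.

12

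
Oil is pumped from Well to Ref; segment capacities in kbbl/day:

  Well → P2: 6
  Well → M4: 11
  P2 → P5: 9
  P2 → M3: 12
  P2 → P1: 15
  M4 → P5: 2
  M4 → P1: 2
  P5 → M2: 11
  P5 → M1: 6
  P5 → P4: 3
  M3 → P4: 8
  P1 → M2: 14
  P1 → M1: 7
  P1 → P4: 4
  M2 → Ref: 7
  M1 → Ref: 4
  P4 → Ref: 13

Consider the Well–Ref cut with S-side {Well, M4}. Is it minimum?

Given cut capacity: 6 + 2 + 2 = 10.
Augment Well→P2→P5→M2→Ref: bottleneck 6, flow now 6.
Augment Well→M4→P5→M2→Ref: bottleneck 1, flow now 7.
Augment Well→M4→P5→M1→Ref: bottleneck 1, flow now 8.
Augment Well→M4→P1→M1→Ref: bottleneck 2, flow now 10.
No augmenting path remains; maximum flow = 10.
Cut capacity 10 equals the max flow, so it is a minimum cut.

Yes — it is a minimum cut (capacity 10).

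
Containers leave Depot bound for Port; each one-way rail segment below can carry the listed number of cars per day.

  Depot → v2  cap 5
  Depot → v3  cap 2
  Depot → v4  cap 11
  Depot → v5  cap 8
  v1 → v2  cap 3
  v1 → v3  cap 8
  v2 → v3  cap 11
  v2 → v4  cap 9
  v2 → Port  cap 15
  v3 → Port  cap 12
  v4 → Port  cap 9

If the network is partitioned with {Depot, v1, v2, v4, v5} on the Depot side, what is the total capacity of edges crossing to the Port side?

Edges leaving {Depot, v1, v2, v4, v5}: Depot→v3 (2), v1→v3 (8), v2→v3 (11), v2→Port (15), v4→Port (9).
Cut capacity = 2 + 8 + 11 + 15 + 9 = 45.

45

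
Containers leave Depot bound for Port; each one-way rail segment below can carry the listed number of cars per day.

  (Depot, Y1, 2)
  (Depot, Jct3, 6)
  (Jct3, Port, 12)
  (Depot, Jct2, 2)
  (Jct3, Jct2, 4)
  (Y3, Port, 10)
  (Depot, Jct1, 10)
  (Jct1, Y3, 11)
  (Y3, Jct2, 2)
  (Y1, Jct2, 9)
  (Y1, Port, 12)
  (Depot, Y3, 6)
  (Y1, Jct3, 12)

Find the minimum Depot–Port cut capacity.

18

Augment Depot→Y1→Port: bottleneck 2, flow now 2.
Augment Depot→Jct3→Port: bottleneck 6, flow now 8.
Augment Depot→Y3→Port: bottleneck 6, flow now 14.
Augment Depot→Jct1→Y3→Port: bottleneck 4, flow now 18.
No augmenting path remains; maximum flow = 18.
By max-flow min-cut, the minimum cut capacity equals the max flow.
In the residual graph, reachable from Depot: {Depot, Jct1, Y3, Jct2}.
Min-cut edges: Depot→Y1 (2), Depot→Jct3 (6), Y3→Port (10); capacity 2 + 6 + 10 = 18.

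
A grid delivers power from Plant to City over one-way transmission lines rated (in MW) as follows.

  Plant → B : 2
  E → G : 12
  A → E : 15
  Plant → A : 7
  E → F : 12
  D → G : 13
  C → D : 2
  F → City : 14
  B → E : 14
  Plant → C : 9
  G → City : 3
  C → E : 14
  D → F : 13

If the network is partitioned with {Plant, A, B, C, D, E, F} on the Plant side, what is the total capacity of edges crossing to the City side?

39

Edges leaving {Plant, A, B, C, D, E, F}: D→G (13), E→G (12), F→City (14).
Cut capacity = 13 + 12 + 14 = 39.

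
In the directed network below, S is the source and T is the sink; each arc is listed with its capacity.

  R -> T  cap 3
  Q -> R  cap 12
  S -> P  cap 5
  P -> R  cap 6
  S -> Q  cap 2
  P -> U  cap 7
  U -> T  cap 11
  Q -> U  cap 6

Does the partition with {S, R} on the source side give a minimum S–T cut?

Given cut capacity: 5 + 2 + 3 = 10.
Augment S→P→R→T: bottleneck 3, flow now 3.
Augment S→P→U→T: bottleneck 2, flow now 5.
Augment S→Q→U→T: bottleneck 2, flow now 7.
No augmenting path remains; maximum flow = 7.
In the residual graph, reachable from S: {S}.
Min-cut edges: S→P (5), S→Q (2); capacity 5 + 2 = 7.
Cut capacity 10 exceeds the max flow 7, so it is not minimum.

No — its capacity is 10, but the minimum cut has capacity 7.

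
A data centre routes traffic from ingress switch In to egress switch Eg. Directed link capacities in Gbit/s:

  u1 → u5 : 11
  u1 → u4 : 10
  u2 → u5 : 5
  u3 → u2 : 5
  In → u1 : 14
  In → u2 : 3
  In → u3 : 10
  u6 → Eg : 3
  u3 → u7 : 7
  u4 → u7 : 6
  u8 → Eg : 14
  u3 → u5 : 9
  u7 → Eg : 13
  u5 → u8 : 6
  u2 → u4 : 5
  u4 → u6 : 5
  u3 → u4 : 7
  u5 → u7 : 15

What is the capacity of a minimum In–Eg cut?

Augment In→u3→u7→Eg: bottleneck 7, flow now 7.
Augment In→u1→u4→u6→Eg: bottleneck 3, flow now 10.
Augment In→u1→u4→u7→Eg: bottleneck 6, flow now 16.
Augment In→u1→u5→u8→Eg: bottleneck 5, flow now 21.
Augment In→u2→u5→u8→Eg: bottleneck 1, flow now 22.
No augmenting path remains; maximum flow = 22.
By max-flow min-cut, the minimum cut capacity equals the max flow.
In the residual graph, reachable from In: {In, u1, u2, u3, u4, u5, u6, u7}.
Min-cut edges: u5→u8 (6), u6→Eg (3), u7→Eg (13); capacity 6 + 3 + 13 = 22.

22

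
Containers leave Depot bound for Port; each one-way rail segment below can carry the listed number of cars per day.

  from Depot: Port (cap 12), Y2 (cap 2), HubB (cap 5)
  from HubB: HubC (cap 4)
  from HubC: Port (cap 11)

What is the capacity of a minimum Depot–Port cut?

16

Augment Depot→Port: bottleneck 12, flow now 12.
Augment Depot→HubB→HubC→Port: bottleneck 4, flow now 16.
No augmenting path remains; maximum flow = 16.
By max-flow min-cut, the minimum cut capacity equals the max flow.
In the residual graph, reachable from Depot: {Depot, HubB, Y2}.
Min-cut edges: Depot→Port (12), HubB→HubC (4); capacity 12 + 4 = 16.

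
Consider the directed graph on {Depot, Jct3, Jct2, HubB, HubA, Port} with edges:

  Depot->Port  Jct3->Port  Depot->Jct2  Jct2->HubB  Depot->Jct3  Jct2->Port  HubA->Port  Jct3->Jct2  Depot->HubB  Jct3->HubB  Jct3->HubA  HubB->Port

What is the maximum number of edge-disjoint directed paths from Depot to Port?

Assign every edge capacity 1; by Menger, the answer equals the max flow.
Path Depot→Port (+1); total 1.
Path Depot→Jct3→Port (+1); total 2.
Path Depot→Jct2→Port (+1); total 3.
Path Depot→HubB→Port (+1); total 4.
No residual Depot→Port path; max flow = 4.
Certifying cut of size 4: {Depot→HubB, Depot→Jct2, Depot→Jct3, Depot→Port}.

4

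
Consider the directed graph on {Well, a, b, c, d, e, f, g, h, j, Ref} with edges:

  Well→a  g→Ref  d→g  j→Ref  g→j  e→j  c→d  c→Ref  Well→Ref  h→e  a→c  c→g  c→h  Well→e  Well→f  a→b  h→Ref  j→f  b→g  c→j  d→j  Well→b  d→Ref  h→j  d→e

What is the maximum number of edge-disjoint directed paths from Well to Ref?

4

Assign every edge capacity 1; by Menger, the answer equals the max flow.
Path Well→Ref (+1); total 1.
Path Well→a→c→Ref (+1); total 2.
Path Well→b→g→Ref (+1); total 3.
Path Well→e→j→Ref (+1); total 4.
No residual Well→Ref path; max flow = 4.
Certifying cut of size 4: {Well→Ref, Well→a, Well→b, Well→e}.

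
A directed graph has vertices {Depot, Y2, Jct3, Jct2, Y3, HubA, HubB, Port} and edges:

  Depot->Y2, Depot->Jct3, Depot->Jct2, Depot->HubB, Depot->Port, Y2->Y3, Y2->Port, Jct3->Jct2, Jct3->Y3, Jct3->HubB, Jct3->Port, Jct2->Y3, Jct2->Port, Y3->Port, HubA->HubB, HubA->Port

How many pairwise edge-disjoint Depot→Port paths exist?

Assign every edge capacity 1; by Menger, the answer equals the max flow.
Path Depot→Port (+1); total 1.
Path Depot→Y2→Port (+1); total 2.
Path Depot→Jct3→Port (+1); total 3.
Path Depot→Jct2→Port (+1); total 4.
No residual Depot→Port path; max flow = 4.
Certifying cut of size 4: {Depot→Jct2, Depot→Jct3, Depot→Port, Depot→Y2}.

4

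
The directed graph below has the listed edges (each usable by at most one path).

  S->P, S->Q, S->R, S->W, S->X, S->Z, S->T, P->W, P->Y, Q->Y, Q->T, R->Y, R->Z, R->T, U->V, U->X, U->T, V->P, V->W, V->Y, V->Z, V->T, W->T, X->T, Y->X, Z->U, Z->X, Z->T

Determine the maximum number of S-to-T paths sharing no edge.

6

Assign every edge capacity 1; by Menger, the answer equals the max flow.
Path S→T (+1); total 1.
Path S→Q→T (+1); total 2.
Path S→R→T (+1); total 3.
Path S→W→T (+1); total 4.
Path S→X→T (+1); total 5.
Path S→Z→T (+1); total 6.
No residual S→T path; max flow = 6.
Certifying cut of size 6: {S→Q, S→R, S→T, S→Z, W→T, X→T}.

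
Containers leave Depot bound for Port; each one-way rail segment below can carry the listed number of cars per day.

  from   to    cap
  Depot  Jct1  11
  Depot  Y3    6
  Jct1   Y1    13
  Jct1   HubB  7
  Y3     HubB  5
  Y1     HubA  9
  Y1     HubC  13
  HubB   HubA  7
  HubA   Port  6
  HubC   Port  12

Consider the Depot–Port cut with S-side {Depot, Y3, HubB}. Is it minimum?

Given cut capacity: 11 + 7 = 18.
Augment Depot→Jct1→Y1→HubA→Port: bottleneck 6, flow now 6.
Augment Depot→Jct1→Y1→HubC→Port: bottleneck 5, flow now 11.
Augment Depot→Y3→HubB→HubA→Y1→HubC→Port: bottleneck 5, flow now 16. (uses reverse residual edge)
No augmenting path remains; maximum flow = 16.
In the residual graph, reachable from Depot: {Depot, Y3}.
Min-cut edges: Depot→Jct1 (11), Y3→HubB (5); capacity 11 + 5 = 16.
Cut capacity 18 exceeds the max flow 16, so it is not minimum.

No — its capacity is 18, but the minimum cut has capacity 16.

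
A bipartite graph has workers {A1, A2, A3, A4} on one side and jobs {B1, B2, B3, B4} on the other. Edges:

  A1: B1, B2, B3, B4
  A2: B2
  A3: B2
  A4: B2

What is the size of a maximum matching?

Unit-capacity flow: source→left, listed edges, right→sink; max matching = max flow.
Augmenting path A1→B1 (+1); matched 1.
Augmenting path A2→B2 (+1); matched 2.
No augmenting path remains; maximum matching = 2.
König certificate: {A1, B2} is a vertex cover of size 2 (every listed pair touches it), so no matching can be larger.

2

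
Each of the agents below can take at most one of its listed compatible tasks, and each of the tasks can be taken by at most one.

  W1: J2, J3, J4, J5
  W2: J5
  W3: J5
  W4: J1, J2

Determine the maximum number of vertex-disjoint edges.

Unit-capacity flow: source→left, listed edges, right→sink; max matching = max flow.
Augmenting path W1→J2 (+1); matched 1.
Augmenting path W2→J5 (+1); matched 2.
Augmenting path W4→J1 (+1); matched 3.
No augmenting path remains; maximum matching = 3.
König certificate: {W1, W4, J5} is a vertex cover of size 3 (every listed pair touches it), so no matching can be larger.

3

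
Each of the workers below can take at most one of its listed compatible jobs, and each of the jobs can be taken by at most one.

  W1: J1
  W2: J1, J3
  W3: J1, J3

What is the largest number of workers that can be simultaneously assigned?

Unit-capacity flow: source→left, listed edges, right→sink; max matching = max flow.
Augmenting path W1→J1 (+1); matched 1.
Augmenting path W2→J3 (+1); matched 2.
No augmenting path remains; maximum matching = 2.
König certificate: {J1, J3} is a vertex cover of size 2 (every listed pair touches it), so no matching can be larger.

2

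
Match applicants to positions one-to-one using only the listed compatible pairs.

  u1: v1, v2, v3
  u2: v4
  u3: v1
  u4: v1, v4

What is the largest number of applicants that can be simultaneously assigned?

3

Unit-capacity flow: source→left, listed edges, right→sink; max matching = max flow.
Augmenting path u1→v1 (+1); matched 1.
Augmenting path u2→v4 (+1); matched 2.
Augmenting path u3→v1→u1→v2 (+1); matched 3.
No augmenting path remains; maximum matching = 3.
König certificate: {u1, v1, v4} is a vertex cover of size 3 (every listed pair touches it), so no matching can be larger.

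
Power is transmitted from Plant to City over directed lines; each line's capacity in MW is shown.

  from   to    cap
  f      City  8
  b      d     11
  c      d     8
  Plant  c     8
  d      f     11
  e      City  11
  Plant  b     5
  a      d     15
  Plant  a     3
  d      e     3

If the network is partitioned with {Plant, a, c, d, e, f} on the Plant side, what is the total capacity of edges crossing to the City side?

Edges leaving {Plant, a, c, d, e, f}: Plant→b (5), e→City (11), f→City (8).
Cut capacity = 5 + 11 + 8 = 24.

24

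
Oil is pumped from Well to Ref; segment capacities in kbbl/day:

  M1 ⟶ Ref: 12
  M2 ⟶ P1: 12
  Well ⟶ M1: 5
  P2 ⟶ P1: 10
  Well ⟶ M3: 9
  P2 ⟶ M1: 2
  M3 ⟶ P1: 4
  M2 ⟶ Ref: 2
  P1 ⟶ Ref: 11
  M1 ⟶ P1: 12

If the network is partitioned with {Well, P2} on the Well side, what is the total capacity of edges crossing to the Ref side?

Edges leaving {Well, P2}: Well→M3 (9), Well→M1 (5), P2→M1 (2), P2→P1 (10).
Cut capacity = 9 + 5 + 2 + 10 = 26.

26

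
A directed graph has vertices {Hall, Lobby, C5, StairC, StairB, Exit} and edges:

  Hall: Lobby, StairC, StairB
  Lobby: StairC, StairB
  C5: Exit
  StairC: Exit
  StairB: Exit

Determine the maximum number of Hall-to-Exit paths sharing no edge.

2

Assign every edge capacity 1; by Menger, the answer equals the max flow.
Path Hall→StairC→Exit (+1); total 1.
Path Hall→StairB→Exit (+1); total 2.
No residual Hall→Exit path; max flow = 2.
Certifying cut of size 2: {StairB→Exit, StairC→Exit}.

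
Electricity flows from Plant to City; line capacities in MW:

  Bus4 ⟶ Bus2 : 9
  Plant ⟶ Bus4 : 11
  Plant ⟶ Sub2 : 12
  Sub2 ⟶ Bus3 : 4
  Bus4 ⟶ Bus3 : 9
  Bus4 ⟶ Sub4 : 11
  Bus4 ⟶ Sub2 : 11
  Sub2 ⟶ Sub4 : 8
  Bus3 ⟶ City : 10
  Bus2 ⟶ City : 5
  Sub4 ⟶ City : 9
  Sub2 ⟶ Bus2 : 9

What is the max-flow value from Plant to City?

Augment Plant→Sub2→Bus3→City: bottleneck 4, flow now 4.
Augment Plant→Sub2→Sub4→City: bottleneck 8, flow now 12.
Augment Plant→Bus4→Bus3→City: bottleneck 6, flow now 18.
Augment Plant→Bus4→Sub4→City: bottleneck 1, flow now 19.
Augment Plant→Bus4→Bus2→City: bottleneck 4, flow now 23.
No augmenting path remains; maximum flow = 23.
In the residual graph, reachable from Plant: {Plant}.
Min-cut edges: Plant→Sub2 (12), Plant→Bus4 (11); capacity 12 + 11 = 23.
This cut is saturated, so no flow can exceed 23.

23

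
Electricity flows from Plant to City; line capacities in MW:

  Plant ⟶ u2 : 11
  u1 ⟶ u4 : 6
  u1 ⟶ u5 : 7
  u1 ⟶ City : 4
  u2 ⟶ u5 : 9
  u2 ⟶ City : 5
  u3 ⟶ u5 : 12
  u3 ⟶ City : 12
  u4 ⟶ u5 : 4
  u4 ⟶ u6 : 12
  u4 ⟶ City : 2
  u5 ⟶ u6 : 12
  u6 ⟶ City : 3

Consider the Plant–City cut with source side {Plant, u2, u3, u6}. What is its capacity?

Edges leaving {Plant, u2, u3, u6}: u2→u5 (9), u2→City (5), u3→u5 (12), u3→City (12), u6→City (3).
Cut capacity = 9 + 5 + 12 + 12 + 3 = 41.

41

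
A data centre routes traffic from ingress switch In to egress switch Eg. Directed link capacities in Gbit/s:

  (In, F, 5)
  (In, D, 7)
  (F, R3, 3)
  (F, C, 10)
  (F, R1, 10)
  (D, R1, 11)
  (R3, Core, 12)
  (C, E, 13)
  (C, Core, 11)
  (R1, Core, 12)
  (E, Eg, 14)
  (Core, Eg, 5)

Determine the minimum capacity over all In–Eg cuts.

10

Augment In→F→R3→Core→Eg: bottleneck 3, flow now 3.
Augment In→F→C→E→Eg: bottleneck 2, flow now 5.
Augment In→D→R1→Core→Eg: bottleneck 2, flow now 7.
Augment In→D→R1→Core→R3→F→C→E→Eg: bottleneck 3, flow now 10. (uses reverse residual edge)
No augmenting path remains; maximum flow = 10.
By max-flow min-cut, the minimum cut capacity equals the max flow.
In the residual graph, reachable from In: {In, D, R1, Core}.
Min-cut edges: In→F (5), Core→Eg (5); capacity 5 + 5 = 10.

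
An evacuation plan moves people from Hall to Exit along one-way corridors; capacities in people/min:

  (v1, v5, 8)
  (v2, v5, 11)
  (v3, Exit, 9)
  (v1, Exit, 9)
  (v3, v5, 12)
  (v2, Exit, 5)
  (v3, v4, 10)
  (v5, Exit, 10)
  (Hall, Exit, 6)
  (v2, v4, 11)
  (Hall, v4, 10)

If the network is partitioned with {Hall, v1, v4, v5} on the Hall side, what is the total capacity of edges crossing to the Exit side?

Edges leaving {Hall, v1, v4, v5}: Hall→Exit (6), v1→Exit (9), v5→Exit (10).
Cut capacity = 6 + 9 + 10 = 25.

25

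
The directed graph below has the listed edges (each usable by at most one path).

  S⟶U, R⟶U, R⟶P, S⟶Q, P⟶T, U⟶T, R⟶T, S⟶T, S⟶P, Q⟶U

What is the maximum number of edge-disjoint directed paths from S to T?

3

Assign every edge capacity 1; by Menger, the answer equals the max flow.
Path S→T (+1); total 1.
Path S→P→T (+1); total 2.
Path S→U→T (+1); total 3.
No residual S→T path; max flow = 3.
Certifying cut of size 3: {S→P, S→T, U→T}.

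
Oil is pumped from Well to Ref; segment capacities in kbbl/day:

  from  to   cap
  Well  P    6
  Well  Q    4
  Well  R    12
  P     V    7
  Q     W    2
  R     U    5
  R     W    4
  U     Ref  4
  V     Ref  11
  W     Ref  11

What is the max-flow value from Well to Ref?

16

Augment Well→P→V→Ref: bottleneck 6, flow now 6.
Augment Well→Q→W→Ref: bottleneck 2, flow now 8.
Augment Well→R→U→Ref: bottleneck 4, flow now 12.
Augment Well→R→W→Ref: bottleneck 4, flow now 16.
No augmenting path remains; maximum flow = 16.
In the residual graph, reachable from Well: {Well, Q, R, U}.
Min-cut edges: Well→P (6), Q→W (2), R→W (4), U→Ref (4); capacity 6 + 2 + 4 + 4 = 16.
This cut is saturated, so no flow can exceed 16.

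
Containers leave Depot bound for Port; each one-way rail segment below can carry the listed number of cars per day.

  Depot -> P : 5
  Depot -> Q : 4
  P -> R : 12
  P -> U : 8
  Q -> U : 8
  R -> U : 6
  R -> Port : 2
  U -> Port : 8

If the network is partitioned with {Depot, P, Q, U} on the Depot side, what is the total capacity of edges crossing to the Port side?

20

Edges leaving {Depot, P, Q, U}: P→R (12), U→Port (8).
Cut capacity = 12 + 8 = 20.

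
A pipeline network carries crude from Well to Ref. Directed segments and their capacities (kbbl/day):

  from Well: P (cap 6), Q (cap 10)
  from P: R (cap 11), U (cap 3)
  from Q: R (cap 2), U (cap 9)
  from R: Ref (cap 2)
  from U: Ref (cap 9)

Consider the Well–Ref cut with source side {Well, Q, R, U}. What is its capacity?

17

Edges leaving {Well, Q, R, U}: Well→P (6), R→Ref (2), U→Ref (9).
Cut capacity = 6 + 2 + 9 = 17.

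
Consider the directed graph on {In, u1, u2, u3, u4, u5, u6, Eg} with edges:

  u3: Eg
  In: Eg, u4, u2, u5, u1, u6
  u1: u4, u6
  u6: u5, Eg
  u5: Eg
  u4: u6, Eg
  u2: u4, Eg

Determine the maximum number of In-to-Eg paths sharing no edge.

5

Assign every edge capacity 1; by Menger, the answer equals the max flow.
Path In→Eg (+1); total 1.
Path In→u2→Eg (+1); total 2.
Path In→u4→Eg (+1); total 3.
Path In→u5→Eg (+1); total 4.
Path In→u6→Eg (+1); total 5.
No residual In→Eg path; max flow = 5.
Certifying cut of size 5: {In→Eg, In→u2, u4→Eg, u5→Eg, u6→Eg}.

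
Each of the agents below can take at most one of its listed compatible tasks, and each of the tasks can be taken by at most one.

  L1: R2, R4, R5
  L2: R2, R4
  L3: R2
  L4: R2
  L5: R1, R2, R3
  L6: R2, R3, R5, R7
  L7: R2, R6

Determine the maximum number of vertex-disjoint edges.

Unit-capacity flow: source→left, listed edges, right→sink; max matching = max flow.
Augmenting path L1→R2 (+1); matched 1.
Augmenting path L2→R4 (+1); matched 2.
Augmenting path L5→R1 (+1); matched 3.
Augmenting path L6→R3 (+1); matched 4.
Augmenting path L7→R6 (+1); matched 5.
Augmenting path L3→R2→L1→R5 (+1); matched 6.
No augmenting path remains; maximum matching = 6.
König certificate: {L1, L2, L5, L6, L7, R2} is a vertex cover of size 6 (every listed pair touches it), so no matching can be larger.

6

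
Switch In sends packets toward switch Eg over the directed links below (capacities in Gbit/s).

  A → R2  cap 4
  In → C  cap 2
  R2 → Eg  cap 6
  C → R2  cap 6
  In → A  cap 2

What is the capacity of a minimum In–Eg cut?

Augment In→C→R2→Eg: bottleneck 2, flow now 2.
Augment In→A→R2→Eg: bottleneck 2, flow now 4.
No augmenting path remains; maximum flow = 4.
By max-flow min-cut, the minimum cut capacity equals the max flow.
In the residual graph, reachable from In: {In}.
Min-cut edges: In→C (2), In→A (2); capacity 2 + 2 = 4.

4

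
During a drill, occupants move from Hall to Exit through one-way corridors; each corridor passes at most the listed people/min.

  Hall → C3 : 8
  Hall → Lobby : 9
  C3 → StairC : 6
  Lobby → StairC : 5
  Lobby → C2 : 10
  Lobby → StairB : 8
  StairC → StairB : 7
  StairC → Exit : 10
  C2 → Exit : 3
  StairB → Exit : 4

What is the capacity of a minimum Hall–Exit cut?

15

Augment Hall→C3→StairC→Exit: bottleneck 6, flow now 6.
Augment Hall→Lobby→StairC→Exit: bottleneck 4, flow now 10.
Augment Hall→Lobby→C2→Exit: bottleneck 3, flow now 13.
Augment Hall→Lobby→StairB→Exit: bottleneck 2, flow now 15.
No augmenting path remains; maximum flow = 15.
By max-flow min-cut, the minimum cut capacity equals the max flow.
In the residual graph, reachable from Hall: {Hall, C3}.
Min-cut edges: Hall→Lobby (9), C3→StairC (6); capacity 9 + 6 = 15.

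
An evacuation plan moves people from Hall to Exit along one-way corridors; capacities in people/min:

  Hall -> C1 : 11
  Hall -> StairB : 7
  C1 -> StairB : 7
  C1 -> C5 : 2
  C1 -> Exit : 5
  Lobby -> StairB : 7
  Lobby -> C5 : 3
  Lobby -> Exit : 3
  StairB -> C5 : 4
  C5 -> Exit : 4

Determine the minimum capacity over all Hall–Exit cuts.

9

Augment Hall→C1→Exit: bottleneck 5, flow now 5.
Augment Hall→C1→C5→Exit: bottleneck 2, flow now 7.
Augment Hall→StairB→C5→Exit: bottleneck 2, flow now 9.
No augmenting path remains; maximum flow = 9.
By max-flow min-cut, the minimum cut capacity equals the max flow.
In the residual graph, reachable from Hall: {Hall, C1, StairB, C5}.
Min-cut edges: C1→Exit (5), C5→Exit (4); capacity 5 + 4 = 9.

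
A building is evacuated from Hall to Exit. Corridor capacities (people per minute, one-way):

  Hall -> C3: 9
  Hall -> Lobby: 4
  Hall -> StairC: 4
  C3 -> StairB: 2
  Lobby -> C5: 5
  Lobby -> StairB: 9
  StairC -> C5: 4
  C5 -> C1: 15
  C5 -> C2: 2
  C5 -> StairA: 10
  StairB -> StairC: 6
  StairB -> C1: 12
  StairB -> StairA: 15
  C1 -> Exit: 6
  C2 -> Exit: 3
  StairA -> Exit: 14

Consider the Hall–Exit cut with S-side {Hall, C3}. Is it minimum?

Yes — it is a minimum cut (capacity 10).

Given cut capacity: 4 + 4 + 2 = 10.
Augment Hall→C3→StairB→C1→Exit: bottleneck 2, flow now 2.
Augment Hall→Lobby→C5→C1→Exit: bottleneck 4, flow now 6.
Augment Hall→StairC→C5→C2→Exit: bottleneck 2, flow now 8.
Augment Hall→StairC→C5→StairA→Exit: bottleneck 2, flow now 10.
No augmenting path remains; maximum flow = 10.
Cut capacity 10 equals the max flow, so it is a minimum cut.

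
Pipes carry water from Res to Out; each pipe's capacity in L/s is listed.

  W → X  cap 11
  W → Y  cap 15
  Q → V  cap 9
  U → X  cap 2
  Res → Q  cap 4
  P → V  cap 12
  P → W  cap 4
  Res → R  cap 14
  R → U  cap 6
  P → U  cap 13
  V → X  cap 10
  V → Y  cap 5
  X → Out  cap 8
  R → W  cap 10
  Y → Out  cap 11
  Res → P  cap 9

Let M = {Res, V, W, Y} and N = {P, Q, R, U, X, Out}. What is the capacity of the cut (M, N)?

Edges leaving {Res, V, W, Y}: Res→P (9), Res→Q (4), Res→R (14), V→X (10), W→X (11), Y→Out (11).
Cut capacity = 9 + 4 + 14 + 10 + 11 + 11 = 59.

59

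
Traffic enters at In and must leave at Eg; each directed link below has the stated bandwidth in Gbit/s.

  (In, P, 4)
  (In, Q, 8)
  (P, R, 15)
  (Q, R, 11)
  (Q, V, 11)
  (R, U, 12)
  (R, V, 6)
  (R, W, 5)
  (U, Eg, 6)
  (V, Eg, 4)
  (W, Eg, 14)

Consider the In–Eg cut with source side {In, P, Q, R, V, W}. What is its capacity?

30

Edges leaving {In, P, Q, R, V, W}: R→U (12), V→Eg (4), W→Eg (14).
Cut capacity = 12 + 4 + 14 = 30.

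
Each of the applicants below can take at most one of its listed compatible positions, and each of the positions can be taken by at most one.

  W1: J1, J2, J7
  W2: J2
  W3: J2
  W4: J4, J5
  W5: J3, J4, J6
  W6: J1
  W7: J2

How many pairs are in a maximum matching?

Unit-capacity flow: source→left, listed edges, right→sink; max matching = max flow.
Augmenting path W1→J1 (+1); matched 1.
Augmenting path W2→J2 (+1); matched 2.
Augmenting path W4→J4 (+1); matched 3.
Augmenting path W5→J3 (+1); matched 4.
Augmenting path W6→J1→W1→J7 (+1); matched 5.
No augmenting path remains; maximum matching = 5.
König certificate: {W1, W4, W5, W6, J2} is a vertex cover of size 5 (every listed pair touches it), so no matching can be larger.

5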